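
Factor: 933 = 3^1*311^1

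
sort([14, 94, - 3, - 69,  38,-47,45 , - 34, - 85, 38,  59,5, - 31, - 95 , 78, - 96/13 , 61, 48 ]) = [ - 95, - 85, - 69 , -47, - 34, - 31, - 96/13, - 3,  5,14,38,38, 45,48,  59,  61, 78,  94 ]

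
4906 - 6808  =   - 1902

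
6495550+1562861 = 8058411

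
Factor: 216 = 2^3*3^3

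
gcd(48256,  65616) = 16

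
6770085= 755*8967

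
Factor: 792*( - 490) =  - 2^4*3^2*5^1*7^2*11^1 = - 388080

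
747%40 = 27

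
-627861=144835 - 772696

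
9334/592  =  4667/296 = 15.77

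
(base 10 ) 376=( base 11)312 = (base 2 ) 101111000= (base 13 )22C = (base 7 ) 1045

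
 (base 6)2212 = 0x200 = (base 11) 426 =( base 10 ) 512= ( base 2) 1000000000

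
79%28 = 23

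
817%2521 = 817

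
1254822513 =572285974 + 682536539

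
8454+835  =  9289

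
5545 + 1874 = 7419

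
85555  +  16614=102169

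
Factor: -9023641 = - 11^1*820331^1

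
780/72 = 65/6 = 10.83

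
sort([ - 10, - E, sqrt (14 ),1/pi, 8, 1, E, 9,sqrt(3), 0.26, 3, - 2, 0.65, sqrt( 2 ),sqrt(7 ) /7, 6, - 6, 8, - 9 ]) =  [ - 10,  -  9, - 6, - E, - 2, 0.26, 1/pi, sqrt(7)/7, 0.65, 1, sqrt(2), sqrt(3),E , 3, sqrt(14),6,8, 8, 9]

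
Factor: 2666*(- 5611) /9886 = - 31^2*43^1 * 181^1*4943^ ( - 1)  =  -7479463/4943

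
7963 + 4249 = 12212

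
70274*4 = 281096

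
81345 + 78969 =160314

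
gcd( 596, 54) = 2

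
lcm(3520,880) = 3520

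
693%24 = 21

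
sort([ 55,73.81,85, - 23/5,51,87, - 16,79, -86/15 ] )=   [-16, - 86/15, - 23/5,51,  55,73.81, 79,85,87]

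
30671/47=652 + 27/47= 652.57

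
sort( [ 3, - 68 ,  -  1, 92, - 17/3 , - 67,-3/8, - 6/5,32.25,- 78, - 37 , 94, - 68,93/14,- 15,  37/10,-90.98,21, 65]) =[ - 90.98, - 78, - 68, - 68, - 67  ,-37,-15, - 17/3, - 6/5, - 1, - 3/8,3 , 37/10,93/14,21 , 32.25, 65,92 , 94]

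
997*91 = 90727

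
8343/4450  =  8343/4450 = 1.87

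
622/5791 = 622/5791 =0.11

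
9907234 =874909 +9032325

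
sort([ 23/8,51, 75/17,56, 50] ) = [ 23/8 , 75/17, 50,51,56] 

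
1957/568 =3 + 253/568 = 3.45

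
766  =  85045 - 84279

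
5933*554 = 3286882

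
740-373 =367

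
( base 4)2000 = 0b10000000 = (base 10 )128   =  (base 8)200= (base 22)5i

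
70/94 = 35/47 = 0.74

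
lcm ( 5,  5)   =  5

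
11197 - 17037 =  - 5840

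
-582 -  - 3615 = 3033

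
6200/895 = 6+166/179 = 6.93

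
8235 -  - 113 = 8348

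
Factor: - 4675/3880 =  - 935/776 = - 2^( - 3)*5^1*11^1  *  17^1*97^(  -  1) 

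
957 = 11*87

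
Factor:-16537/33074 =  - 1/2 = - 2^ (-1) 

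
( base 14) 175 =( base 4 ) 10223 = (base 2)100101011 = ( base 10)299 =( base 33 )92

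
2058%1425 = 633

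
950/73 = 950/73  =  13.01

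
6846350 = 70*97805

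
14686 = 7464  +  7222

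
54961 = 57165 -2204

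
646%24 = 22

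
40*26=1040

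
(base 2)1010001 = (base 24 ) 39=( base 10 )81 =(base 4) 1101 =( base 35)2b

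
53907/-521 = -104 + 277/521 = - 103.47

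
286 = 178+108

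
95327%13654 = 13403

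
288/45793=288/45793 = 0.01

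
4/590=2/295  =  0.01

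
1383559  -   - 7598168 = 8981727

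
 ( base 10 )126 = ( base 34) 3o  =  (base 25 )51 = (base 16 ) 7e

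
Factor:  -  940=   -  2^2*5^1*47^1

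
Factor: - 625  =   - 5^4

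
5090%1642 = 164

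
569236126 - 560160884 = 9075242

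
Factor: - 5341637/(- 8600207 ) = 763091/1228601 = 7^1*11^( - 1)*61^(-1)*1831^( - 1)*109013^1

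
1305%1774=1305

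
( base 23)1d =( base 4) 210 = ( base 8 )44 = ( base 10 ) 36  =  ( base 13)2A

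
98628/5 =19725  +  3/5= 19725.60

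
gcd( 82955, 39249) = 1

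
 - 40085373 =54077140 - 94162513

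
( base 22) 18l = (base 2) 1010101001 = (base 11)56A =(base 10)681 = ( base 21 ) 1b9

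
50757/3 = 16919  =  16919.00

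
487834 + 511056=998890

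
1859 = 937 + 922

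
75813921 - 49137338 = 26676583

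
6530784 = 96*68029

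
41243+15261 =56504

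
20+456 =476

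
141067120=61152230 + 79914890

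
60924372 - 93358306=-32433934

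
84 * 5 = 420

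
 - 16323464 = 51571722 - 67895186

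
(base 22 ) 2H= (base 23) 2f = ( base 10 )61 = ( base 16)3d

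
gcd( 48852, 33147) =9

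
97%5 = 2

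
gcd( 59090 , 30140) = 10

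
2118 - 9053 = - 6935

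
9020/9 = 1002  +  2/9 = 1002.22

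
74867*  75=5615025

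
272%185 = 87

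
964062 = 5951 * 162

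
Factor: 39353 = 23^1*29^1*59^1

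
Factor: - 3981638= - 2^1*17^1*181^1*647^1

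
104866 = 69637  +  35229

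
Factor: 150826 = 2^1*13^1*5801^1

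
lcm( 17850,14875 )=89250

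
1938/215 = 1938/215 = 9.01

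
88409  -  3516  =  84893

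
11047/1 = 11047 =11047.00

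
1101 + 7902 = 9003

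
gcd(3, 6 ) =3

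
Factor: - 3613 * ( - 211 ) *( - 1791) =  - 3^2*199^1*211^1 * 3613^1 = -1365356313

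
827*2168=1792936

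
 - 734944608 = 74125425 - 809070033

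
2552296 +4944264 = 7496560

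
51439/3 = 51439/3 = 17146.33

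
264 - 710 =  - 446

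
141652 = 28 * 5059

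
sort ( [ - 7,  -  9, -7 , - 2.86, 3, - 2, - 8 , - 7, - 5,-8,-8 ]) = [-9, - 8, - 8, - 8, - 7, - 7, - 7, - 5, - 2.86, - 2,3 ] 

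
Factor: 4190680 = 2^3 * 5^1*13^1* 8059^1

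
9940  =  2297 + 7643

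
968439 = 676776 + 291663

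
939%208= 107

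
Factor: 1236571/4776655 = 5^(  -  1) * 7^1*13^(-1 )*43^( - 1 )*241^1*733^1 * 1709^( - 1) 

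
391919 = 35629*11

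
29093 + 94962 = 124055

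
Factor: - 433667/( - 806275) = 5^( - 2 ) *13^1*32251^( - 1) * 33359^1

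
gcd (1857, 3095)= 619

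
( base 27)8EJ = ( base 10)6229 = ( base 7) 24106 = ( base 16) 1855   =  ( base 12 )3731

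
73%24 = 1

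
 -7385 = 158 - 7543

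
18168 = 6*3028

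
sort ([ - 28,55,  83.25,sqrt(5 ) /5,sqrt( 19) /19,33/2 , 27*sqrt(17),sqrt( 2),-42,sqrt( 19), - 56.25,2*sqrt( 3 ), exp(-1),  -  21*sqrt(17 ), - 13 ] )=[ - 21*sqrt(17 ), - 56.25, - 42, - 28, - 13,sqrt( 19 ) /19,exp( - 1),sqrt(5 ) /5, sqrt(2),  2 * sqrt(3 ),sqrt(19 ),33/2,55, 83.25,27*sqrt(17) ] 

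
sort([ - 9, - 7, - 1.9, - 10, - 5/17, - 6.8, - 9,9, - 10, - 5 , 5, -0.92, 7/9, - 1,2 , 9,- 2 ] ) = [ - 10,- 10,-9,-9, - 7, - 6.8,- 5,-2 , - 1.9,  -  1, - 0.92, - 5/17, 7/9, 2, 5,9,9] 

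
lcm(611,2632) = 34216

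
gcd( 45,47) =1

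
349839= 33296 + 316543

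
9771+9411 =19182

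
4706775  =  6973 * 675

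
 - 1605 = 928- 2533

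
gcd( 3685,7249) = 11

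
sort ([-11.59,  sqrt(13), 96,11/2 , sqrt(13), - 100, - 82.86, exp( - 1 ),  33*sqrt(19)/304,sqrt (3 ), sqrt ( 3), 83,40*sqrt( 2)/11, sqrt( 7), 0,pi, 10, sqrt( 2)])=[ - 100,-82.86, - 11.59, 0, exp(-1 ),33*sqrt( 19) /304,sqrt ( 2 ), sqrt(3), sqrt ( 3), sqrt(7), pi, sqrt ( 13), sqrt( 13), 40*sqrt ( 2)/11, 11/2, 10, 83,96]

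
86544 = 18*4808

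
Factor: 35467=29^1* 1223^1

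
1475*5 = 7375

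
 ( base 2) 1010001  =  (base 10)81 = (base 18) 49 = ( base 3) 10000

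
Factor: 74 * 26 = 1924=   2^2 * 13^1  *37^1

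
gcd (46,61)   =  1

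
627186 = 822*763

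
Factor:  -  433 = -433^1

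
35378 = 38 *931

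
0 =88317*0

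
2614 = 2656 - 42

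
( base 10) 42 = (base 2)101010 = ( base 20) 22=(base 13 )33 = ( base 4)222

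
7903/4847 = 7903/4847 =1.63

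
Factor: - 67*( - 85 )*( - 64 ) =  - 2^6*5^1*17^1*67^1 = - 364480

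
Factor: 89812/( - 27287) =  - 2^2 *13^( -1 )*2099^( - 1)*22453^1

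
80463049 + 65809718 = 146272767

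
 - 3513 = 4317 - 7830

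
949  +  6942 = 7891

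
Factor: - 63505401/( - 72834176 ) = 2^( - 7)*3^1*73^1*157^1*251^( - 1)*1847^1*2267^( - 1)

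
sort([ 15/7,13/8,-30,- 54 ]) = [ - 54, - 30,  13/8, 15/7]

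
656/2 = 328=328.00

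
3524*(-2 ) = -7048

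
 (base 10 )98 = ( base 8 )142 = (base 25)3n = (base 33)2W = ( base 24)42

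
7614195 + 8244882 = 15859077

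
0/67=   0 = 0.00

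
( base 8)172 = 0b1111010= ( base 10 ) 122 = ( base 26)4I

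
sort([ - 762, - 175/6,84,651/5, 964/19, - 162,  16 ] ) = [- 762,- 162,  -  175/6, 16,964/19,84 , 651/5 ] 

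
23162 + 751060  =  774222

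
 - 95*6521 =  - 619495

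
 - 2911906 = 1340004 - 4251910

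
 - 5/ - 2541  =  5/2541 = 0.00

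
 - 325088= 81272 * (-4 )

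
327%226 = 101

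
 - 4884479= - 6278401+1393922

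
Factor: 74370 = 2^1 * 3^1*5^1 * 37^1*67^1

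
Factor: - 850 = -2^1 * 5^2 * 17^1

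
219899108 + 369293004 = 589192112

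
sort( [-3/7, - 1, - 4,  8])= [ - 4, - 1, - 3/7,8 ] 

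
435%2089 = 435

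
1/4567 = 1/4567 = 0.00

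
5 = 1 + 4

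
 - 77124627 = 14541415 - 91666042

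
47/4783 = 47/4783=0.01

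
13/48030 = 13/48030 = 0.00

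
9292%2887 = 631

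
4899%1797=1305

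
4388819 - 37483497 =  - 33094678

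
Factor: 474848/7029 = 2^5 * 3^ ( - 2 ) * 19^1 = 608/9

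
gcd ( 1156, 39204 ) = 4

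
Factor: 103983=3^1 * 11^1 * 23^1 * 137^1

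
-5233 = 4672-9905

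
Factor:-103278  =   - 2^1*3^1*7^1*2459^1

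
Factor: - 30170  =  -2^1*5^1*7^1*431^1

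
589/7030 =31/370 = 0.08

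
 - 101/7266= - 101/7266 = -0.01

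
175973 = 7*25139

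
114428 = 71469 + 42959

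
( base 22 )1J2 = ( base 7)2431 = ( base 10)904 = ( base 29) 125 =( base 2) 1110001000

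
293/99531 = 293/99531 = 0.00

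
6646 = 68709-62063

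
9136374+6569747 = 15706121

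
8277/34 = 243  +  15/34 = 243.44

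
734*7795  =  5721530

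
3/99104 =3/99104 = 0.00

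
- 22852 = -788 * 29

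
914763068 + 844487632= 1759250700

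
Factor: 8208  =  2^4 *3^3 * 19^1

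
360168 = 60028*6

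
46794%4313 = 3664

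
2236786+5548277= 7785063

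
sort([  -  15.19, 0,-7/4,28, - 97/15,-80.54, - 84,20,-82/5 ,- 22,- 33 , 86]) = [ - 84,-80.54, - 33, - 22,  -  82/5 ,  -  15.19, - 97/15, - 7/4,0, 20, 28,86 ]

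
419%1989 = 419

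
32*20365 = 651680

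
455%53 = 31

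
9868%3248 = 124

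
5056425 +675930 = 5732355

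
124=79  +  45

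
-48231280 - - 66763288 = 18532008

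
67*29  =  1943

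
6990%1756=1722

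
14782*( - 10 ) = -147820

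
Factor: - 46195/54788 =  - 2^( - 2) * 5^1*9239^1 * 13697^( - 1)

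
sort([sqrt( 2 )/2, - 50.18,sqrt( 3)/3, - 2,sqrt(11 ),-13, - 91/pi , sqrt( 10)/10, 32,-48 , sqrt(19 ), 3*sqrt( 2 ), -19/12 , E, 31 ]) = [-50.18, - 48, - 91/pi, - 13,-2, - 19/12,sqrt(10) /10,sqrt(3)/3,sqrt(2) /2,  E,sqrt( 11), 3 *sqrt(2 ) , sqrt(19 ),31,32]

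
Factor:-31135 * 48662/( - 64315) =2^1*13^1*19^ ( - 1 ) * 29^1*479^1*677^( - 1)*839^1 = 303018274/12863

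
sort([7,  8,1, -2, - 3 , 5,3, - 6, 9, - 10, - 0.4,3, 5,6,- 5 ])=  [ - 10, - 6  , - 5,-3 ,-2,  -  0.4, 1,3,3, 5, 5,6,7, 8, 9 ] 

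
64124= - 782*( - 82)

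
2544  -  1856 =688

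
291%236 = 55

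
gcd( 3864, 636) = 12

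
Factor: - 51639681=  - 3^1*17213227^1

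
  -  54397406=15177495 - 69574901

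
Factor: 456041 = 31^1*47^1*313^1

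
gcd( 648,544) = 8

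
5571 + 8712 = 14283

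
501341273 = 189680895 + 311660378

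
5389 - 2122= 3267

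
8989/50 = 8989/50 = 179.78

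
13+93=106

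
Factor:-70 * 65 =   -  4550 = -2^1*5^2*7^1*13^1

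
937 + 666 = 1603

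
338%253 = 85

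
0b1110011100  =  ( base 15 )419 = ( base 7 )2460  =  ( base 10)924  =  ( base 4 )32130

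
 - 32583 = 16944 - 49527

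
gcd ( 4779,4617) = 81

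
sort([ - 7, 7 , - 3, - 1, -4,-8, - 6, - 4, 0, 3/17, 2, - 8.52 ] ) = [ - 8.52, - 8, - 7, - 6, - 4, - 4, - 3, - 1, 0,3/17,2,7 ]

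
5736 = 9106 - 3370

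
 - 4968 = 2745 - 7713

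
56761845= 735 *77227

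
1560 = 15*104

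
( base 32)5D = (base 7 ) 335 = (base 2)10101101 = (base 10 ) 173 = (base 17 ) a3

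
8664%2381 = 1521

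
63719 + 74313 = 138032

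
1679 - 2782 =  - 1103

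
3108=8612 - 5504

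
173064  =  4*43266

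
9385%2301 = 181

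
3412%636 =232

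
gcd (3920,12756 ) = 4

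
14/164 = 7/82 = 0.09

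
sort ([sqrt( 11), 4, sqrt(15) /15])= [ sqrt( 15 ) /15, sqrt( 11), 4 ] 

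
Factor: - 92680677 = -3^2*1307^1*7879^1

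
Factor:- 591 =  - 3^1*197^1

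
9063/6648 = 1+805/2216 = 1.36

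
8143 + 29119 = 37262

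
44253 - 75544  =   - 31291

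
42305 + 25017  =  67322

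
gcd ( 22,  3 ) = 1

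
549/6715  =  549/6715 = 0.08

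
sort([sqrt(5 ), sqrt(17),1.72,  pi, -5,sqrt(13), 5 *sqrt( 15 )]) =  [ -5,1.72, sqrt(5), pi, sqrt(13 ),  sqrt(17 ), 5*sqrt (15)]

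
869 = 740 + 129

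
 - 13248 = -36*368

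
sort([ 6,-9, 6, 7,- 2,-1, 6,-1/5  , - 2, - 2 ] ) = [ - 9 , - 2,-2, - 2, - 1,-1/5  ,  6,6, 6,  7]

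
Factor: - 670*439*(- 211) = 2^1*5^1*67^1*211^1*439^1 = 62061430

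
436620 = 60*7277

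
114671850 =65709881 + 48961969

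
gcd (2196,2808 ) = 36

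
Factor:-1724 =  - 2^2 * 431^1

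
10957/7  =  1565 + 2/7=1565.29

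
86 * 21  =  1806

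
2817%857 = 246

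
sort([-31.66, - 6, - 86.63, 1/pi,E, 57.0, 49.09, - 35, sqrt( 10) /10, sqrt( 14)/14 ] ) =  [ - 86.63,-35, - 31.66, - 6, sqrt( 14)/14, sqrt( 10)/10,  1/pi, E,49.09,  57.0]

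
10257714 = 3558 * 2883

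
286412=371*772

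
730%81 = 1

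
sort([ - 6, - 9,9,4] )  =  [ - 9, - 6,  4,9]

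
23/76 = 23/76 = 0.30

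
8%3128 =8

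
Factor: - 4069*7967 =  - 32417723=-13^1 * 31^1*257^1*313^1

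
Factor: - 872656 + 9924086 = 2^1 *5^1*905143^1= 9051430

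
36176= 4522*8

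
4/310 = 2/155 = 0.01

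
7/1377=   7/1377 = 0.01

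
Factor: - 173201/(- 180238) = 763/794= 2^ ( - 1)*7^1*109^1*397^ ( - 1) 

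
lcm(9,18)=18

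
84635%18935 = 8895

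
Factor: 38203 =11^1*23^1 * 151^1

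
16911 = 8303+8608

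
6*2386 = 14316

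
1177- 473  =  704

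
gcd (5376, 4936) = 8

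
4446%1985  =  476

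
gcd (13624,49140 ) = 52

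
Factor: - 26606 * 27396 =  - 728897976 = - 2^3  *  3^2 *53^1*251^1*761^1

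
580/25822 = 290/12911 =0.02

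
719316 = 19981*36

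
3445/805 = 4 + 45/161= 4.28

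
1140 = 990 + 150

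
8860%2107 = 432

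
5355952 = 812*6596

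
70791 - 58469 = 12322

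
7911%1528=271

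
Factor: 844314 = 2^1*3^1 * 109^1 * 1291^1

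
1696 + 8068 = 9764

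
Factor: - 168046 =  - 2^1*73^1 * 1151^1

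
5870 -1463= 4407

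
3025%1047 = 931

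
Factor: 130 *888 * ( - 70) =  - 8080800  =  - 2^5*3^1  *5^2*7^1*13^1 * 37^1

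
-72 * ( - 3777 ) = 271944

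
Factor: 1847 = 1847^1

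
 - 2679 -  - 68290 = 65611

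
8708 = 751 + 7957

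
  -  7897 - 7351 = -15248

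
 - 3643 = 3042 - 6685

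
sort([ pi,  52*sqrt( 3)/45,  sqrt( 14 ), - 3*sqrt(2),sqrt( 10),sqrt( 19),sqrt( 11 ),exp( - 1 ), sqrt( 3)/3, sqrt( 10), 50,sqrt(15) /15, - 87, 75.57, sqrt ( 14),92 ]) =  [ - 87, - 3*sqrt(2),sqrt( 15) /15, exp( - 1),sqrt( 3) /3,52*sqrt( 3 ) /45, pi , sqrt(10),sqrt(10), sqrt( 11 ),sqrt( 14),sqrt(14 ),sqrt( 19),50, 75.57,92]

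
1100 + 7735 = 8835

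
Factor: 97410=2^1*3^1*5^1*17^1*191^1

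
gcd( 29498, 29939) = 49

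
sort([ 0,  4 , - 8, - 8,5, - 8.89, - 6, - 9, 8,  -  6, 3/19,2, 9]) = [ - 9,  -  8.89,-8,-8, - 6, - 6,0, 3/19, 2, 4, 5, 8, 9]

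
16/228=4/57 = 0.07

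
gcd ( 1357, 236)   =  59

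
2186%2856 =2186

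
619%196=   31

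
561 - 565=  - 4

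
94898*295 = 27994910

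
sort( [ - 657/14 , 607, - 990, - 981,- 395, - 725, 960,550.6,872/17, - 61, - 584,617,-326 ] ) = [ - 990 , - 981, - 725,  -  584, - 395,  -  326, - 61, - 657/14, 872/17,550.6,607 , 617, 960 ] 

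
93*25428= 2364804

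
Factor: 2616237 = 3^2*13^1*59^1*379^1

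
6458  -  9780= -3322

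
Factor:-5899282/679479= -2^1*  3^( - 1) * 47^( - 1)*  61^( - 1)*79^( - 1 ) * 439^1 * 6719^1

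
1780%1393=387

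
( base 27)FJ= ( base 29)EI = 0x1a8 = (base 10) 424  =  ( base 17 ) 17g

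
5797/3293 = 5797/3293 = 1.76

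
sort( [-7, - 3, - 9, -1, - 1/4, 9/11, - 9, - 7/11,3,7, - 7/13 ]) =[- 9, - 9, - 7, - 3, - 1, - 7/11, -7/13,-1/4, 9/11, 3, 7]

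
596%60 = 56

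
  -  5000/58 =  - 87 + 23/29 = -86.21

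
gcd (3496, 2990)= 46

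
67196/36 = 1866 + 5/9 = 1866.56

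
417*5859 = 2443203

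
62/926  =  31/463 = 0.07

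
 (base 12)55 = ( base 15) 45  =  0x41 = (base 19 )38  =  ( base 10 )65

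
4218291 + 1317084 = 5535375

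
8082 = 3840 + 4242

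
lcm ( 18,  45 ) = 90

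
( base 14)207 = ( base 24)gf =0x18f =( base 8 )617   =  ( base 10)399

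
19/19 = 1=1.00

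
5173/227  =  22 + 179/227=22.79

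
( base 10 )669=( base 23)162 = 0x29D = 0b1010011101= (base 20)1d9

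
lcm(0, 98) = 0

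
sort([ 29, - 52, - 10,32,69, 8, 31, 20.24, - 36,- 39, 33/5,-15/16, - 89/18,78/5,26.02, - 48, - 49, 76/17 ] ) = [ - 52, - 49, - 48,  -  39, - 36, - 10,-89/18, -15/16, 76/17, 33/5, 8, 78/5,  20.24, 26.02, 29, 31, 32,69 ] 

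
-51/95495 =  - 1 + 95444/95495 = - 0.00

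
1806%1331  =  475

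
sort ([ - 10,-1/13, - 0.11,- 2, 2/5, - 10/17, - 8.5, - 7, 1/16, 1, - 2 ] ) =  [ - 10 , - 8.5, - 7,-2, - 2, - 10/17, - 0.11,  -  1/13,1/16, 2/5,1]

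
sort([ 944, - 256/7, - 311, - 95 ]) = [ - 311, - 95 , - 256/7,944]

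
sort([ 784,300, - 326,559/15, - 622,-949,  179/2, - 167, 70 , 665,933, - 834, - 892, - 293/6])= [ - 949,-892,- 834, - 622, - 326, - 167, - 293/6,559/15,70, 179/2, 300 , 665,  784,933]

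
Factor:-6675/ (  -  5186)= 2^ (  -  1)*3^1*5^2*89^1*2593^(- 1)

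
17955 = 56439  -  38484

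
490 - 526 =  - 36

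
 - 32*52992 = -1695744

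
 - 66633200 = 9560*( - 6970)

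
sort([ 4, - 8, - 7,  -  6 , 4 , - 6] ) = [ - 8, - 7,-6 , - 6 , 4, 4] 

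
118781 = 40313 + 78468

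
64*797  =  51008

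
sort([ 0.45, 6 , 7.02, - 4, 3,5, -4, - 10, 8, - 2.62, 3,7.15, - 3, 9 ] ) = [ - 10, - 4, - 4, - 3, - 2.62, 0.45, 3 , 3,5,6 , 7.02, 7.15,8,  9 ]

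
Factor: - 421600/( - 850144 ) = 5^2*17^1*857^( - 1) = 425/857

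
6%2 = 0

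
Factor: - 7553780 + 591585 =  - 5^1*859^1*1621^1  =  - 6962195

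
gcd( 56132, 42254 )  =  2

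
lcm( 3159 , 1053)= 3159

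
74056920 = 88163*840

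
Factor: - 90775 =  - 5^2*3631^1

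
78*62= 4836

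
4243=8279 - 4036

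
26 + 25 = 51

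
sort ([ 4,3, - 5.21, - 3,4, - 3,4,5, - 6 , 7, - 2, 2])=[ - 6,-5.21, - 3, - 3,  -  2,2 , 3,4,  4,4 , 5 , 7 ]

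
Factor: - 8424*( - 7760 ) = 2^7*3^4*5^1 * 13^1 *97^1=65370240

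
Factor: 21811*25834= 2^1*17^1*1283^1*12917^1 = 563465374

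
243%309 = 243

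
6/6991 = 6/6991 = 0.00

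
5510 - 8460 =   -  2950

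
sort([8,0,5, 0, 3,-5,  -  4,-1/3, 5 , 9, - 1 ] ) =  [ - 5, - 4 ,-1,  -  1/3,  0,0,  3,  5,5,8,9 ]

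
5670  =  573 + 5097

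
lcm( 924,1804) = 37884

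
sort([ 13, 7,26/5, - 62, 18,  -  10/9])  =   [ - 62,- 10/9, 26/5, 7,13,  18] 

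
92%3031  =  92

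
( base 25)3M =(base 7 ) 166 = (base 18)57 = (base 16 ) 61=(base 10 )97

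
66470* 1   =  66470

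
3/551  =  3/551 =0.01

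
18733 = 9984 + 8749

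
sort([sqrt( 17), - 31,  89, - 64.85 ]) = [-64.85, - 31, sqrt(17),89] 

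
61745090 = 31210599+30534491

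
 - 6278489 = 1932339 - 8210828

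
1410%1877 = 1410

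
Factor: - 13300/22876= - 25/43 = - 5^2*43^(-1 ) 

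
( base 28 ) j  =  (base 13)16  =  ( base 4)103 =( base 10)19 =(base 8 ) 23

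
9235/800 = 11 + 87/160 = 11.54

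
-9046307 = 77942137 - 86988444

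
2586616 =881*2936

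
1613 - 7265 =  - 5652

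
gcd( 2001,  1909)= 23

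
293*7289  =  2135677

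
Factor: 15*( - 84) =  - 1260 = - 2^2*3^2*5^1*7^1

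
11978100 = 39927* 300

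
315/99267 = 15/4727 = 0.00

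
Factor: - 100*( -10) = 1000 = 2^3* 5^3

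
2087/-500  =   - 2087/500 = - 4.17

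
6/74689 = 6/74689 = 0.00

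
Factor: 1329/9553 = 3^1*41^( - 1) *233^( - 1 )*443^1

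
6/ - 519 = -2/173= - 0.01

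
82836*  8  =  662688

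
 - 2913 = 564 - 3477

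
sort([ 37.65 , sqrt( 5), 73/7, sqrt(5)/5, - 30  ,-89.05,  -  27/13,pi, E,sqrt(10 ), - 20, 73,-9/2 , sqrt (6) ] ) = [-89.05, - 30, - 20, - 9/2 , - 27/13, sqrt(5)/5, sqrt(5 ),  sqrt( 6 ), E,  pi,sqrt(10),73/7, 37.65,  73 ] 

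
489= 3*163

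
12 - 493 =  - 481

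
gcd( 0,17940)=17940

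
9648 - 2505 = 7143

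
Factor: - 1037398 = - 2^1 * 518699^1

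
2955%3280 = 2955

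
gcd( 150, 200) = 50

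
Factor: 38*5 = 2^1*5^1*19^1 = 190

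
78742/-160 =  - 493+69/80 = - 492.14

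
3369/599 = 5 + 374/599 = 5.62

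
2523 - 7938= - 5415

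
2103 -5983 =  - 3880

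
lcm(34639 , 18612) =1247004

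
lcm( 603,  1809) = 1809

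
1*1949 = 1949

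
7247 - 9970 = - 2723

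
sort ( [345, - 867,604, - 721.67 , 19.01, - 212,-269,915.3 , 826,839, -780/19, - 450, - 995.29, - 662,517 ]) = [ -995.29  , - 867,-721.67, - 662, -450, - 269,-212,-780/19,19.01, 345,517,604,  826 , 839,915.3]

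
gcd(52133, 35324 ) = 1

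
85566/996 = 85 + 151/166 = 85.91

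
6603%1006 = 567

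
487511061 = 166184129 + 321326932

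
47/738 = 47/738= 0.06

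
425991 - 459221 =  - 33230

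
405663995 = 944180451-538516456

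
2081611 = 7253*287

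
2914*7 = 20398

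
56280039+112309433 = 168589472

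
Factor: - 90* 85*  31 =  - 237150=   -2^1 * 3^2 * 5^2*17^1*31^1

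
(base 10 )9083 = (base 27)CCB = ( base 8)21573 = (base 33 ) 8b8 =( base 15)2A58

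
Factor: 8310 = 2^1*3^1 * 5^1*277^1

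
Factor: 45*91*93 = 380835 = 3^3*5^1*7^1*13^1*31^1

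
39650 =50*793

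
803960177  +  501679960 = 1305640137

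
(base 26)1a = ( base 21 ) 1f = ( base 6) 100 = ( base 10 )36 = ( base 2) 100100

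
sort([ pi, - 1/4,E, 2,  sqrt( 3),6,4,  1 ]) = [ - 1/4,1, sqrt( 3 ),2,E,pi, 4,6 ]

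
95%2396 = 95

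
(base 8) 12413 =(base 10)5387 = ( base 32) 58B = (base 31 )5IO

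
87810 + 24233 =112043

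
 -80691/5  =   - 80691/5 = - 16138.20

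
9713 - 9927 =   -  214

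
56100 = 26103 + 29997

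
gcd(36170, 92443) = 1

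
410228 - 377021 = 33207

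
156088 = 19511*8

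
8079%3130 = 1819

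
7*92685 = 648795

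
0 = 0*5330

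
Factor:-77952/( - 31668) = 32/13 = 2^5*13^(-1)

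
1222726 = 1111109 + 111617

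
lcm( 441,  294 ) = 882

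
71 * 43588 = 3094748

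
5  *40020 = 200100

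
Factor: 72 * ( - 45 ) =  - 2^3*3^4 * 5^1= - 3240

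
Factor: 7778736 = 2^4*3^2*7^1 * 7717^1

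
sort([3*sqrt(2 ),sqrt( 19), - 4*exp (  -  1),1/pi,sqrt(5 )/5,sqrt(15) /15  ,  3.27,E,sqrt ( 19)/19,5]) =[ - 4*exp(-1),sqrt(19)/19,sqrt( 15 ) /15, 1/pi,sqrt(5 )/5, E, 3.27, 3*sqrt(2) , sqrt( 19),5] 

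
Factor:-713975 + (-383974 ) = -3^1 * 365983^1 = -  1097949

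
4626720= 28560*162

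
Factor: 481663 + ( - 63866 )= 109^1*  3833^1 = 417797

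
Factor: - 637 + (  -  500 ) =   -  3^1*379^1=   -1137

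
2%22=2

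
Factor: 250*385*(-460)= -44275000 =-2^3*5^5*7^1*11^1* 23^1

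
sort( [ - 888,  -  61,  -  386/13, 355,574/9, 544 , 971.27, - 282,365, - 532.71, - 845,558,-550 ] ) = [-888, - 845,  -  550,  -  532.71,- 282, - 61, - 386/13,574/9,355, 365, 544,558,971.27]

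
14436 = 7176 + 7260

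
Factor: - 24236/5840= - 2^(  -  2)*5^( - 1 ) * 83^1 = - 83/20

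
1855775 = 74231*25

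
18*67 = 1206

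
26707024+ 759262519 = 785969543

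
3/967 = 3/967=   0.00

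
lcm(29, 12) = 348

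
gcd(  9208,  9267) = 1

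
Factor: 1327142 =2^1*663571^1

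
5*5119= 25595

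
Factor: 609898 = 2^1*304949^1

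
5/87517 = 5/87517 = 0.00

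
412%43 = 25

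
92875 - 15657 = 77218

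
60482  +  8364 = 68846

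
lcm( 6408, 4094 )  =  147384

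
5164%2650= 2514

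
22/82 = 11/41= 0.27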